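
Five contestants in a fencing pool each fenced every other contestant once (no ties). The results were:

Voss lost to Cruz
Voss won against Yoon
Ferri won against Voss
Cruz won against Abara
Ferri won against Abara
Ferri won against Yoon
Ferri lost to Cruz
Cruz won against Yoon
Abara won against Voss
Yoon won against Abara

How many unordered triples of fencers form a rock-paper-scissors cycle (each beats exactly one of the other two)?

Of the C(5,3) = 10 triples, the cyclic ones are: {Yoon, Abara, Voss}.
That is 1.

1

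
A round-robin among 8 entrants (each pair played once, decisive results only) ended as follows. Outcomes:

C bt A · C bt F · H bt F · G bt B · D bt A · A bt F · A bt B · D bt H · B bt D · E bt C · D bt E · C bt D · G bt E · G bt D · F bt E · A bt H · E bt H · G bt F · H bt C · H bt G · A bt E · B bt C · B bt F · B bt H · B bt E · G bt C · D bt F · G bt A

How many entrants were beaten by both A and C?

A beat: B, E, F, H.
C beat: A, D, F.
Both beat: F — 1.

1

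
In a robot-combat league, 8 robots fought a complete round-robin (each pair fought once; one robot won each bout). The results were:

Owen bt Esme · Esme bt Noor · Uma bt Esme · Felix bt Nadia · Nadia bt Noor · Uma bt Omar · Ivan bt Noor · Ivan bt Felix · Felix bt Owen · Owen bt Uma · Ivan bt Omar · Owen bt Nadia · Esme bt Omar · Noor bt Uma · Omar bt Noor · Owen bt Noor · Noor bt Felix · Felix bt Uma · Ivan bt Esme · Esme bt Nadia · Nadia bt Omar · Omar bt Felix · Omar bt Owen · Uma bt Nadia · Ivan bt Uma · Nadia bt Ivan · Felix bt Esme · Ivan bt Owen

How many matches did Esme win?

Esme's results: beat Noor, Nadia, Omar; lost to Owen, Ivan, Uma, Felix.
That is 3 wins.

3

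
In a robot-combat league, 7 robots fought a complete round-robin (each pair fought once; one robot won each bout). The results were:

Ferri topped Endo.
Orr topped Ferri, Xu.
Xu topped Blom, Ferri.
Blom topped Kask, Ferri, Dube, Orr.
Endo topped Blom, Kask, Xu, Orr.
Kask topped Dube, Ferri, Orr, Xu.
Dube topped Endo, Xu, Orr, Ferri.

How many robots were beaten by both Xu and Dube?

Xu beat: Blom, Ferri.
Dube beat: Orr, Ferri, Endo, Xu.
Both beat: Ferri — 1.

1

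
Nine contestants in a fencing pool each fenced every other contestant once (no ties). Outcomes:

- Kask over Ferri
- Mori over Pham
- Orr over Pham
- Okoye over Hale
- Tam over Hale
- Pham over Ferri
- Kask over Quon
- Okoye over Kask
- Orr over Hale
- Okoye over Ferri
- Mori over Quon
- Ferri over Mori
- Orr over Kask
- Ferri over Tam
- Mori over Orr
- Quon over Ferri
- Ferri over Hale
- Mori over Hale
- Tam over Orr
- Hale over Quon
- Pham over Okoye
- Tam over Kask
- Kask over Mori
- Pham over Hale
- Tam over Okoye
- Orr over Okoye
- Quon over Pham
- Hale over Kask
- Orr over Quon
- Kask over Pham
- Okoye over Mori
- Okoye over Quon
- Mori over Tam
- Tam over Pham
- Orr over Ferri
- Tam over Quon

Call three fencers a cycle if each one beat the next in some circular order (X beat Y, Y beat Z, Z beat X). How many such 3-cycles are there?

Win totals: Hale 2, Kask 4, Okoye 5, Mori 5, Ferri 3, Orr 6, Tam 6, Pham 3, Quon 2.
A fencer with w wins dominates both others in C(w,2) triples; summing gives 1 + 6 + 10 + 10 + 3 + 15 + 15 + 3 + 1 = 64 transitive triples.
Total triples C(9,3) = 84, so cyclic triples = 84 − 64 = 20.

20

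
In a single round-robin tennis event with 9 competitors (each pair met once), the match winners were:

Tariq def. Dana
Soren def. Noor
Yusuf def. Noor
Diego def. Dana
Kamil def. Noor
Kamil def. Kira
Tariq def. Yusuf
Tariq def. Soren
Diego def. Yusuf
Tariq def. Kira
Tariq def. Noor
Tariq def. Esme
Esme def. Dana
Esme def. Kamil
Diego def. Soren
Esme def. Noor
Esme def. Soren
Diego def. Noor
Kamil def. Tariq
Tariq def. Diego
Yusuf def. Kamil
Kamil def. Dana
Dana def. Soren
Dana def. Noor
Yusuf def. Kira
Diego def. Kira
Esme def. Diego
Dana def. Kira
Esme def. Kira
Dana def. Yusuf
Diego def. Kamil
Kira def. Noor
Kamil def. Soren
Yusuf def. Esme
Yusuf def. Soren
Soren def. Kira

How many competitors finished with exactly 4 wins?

1

Win totals: Kira 1, Kamil 5, Yusuf 5, Esme 6, Dana 4, Noor 0, Diego 6, Soren 2, Tariq 7.
Exactly 4: Dana — 1 competitor.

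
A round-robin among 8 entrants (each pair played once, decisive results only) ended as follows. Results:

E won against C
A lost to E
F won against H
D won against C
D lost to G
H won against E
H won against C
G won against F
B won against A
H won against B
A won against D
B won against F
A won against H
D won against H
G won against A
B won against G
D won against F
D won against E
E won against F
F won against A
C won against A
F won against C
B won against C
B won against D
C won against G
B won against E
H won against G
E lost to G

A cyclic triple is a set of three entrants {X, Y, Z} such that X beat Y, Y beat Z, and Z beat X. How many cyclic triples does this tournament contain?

15

Win totals: A 2, B 6, C 2, D 4, E 3, F 3, G 4, H 4.
An entrant with w wins dominates both others in C(w,2) triples; summing gives 1 + 15 + 1 + 6 + 3 + 3 + 6 + 6 = 41 transitive triples.
Total triples C(8,3) = 56, so cyclic triples = 56 − 41 = 15.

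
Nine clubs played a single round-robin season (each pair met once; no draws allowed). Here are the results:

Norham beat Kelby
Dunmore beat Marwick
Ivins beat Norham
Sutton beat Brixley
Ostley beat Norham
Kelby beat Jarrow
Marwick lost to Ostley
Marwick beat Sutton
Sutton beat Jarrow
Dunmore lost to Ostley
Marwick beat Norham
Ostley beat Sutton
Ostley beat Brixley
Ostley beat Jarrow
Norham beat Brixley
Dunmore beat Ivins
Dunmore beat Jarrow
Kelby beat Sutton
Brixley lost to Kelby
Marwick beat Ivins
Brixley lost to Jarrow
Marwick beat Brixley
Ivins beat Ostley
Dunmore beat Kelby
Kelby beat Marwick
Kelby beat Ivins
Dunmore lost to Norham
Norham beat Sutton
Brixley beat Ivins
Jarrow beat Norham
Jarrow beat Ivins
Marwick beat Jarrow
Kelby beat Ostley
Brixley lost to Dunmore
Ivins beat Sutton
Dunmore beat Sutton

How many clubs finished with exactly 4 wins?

1

Win totals: Norham 4, Ostley 6, Marwick 5, Jarrow 3, Brixley 1, Ivins 3, Kelby 6, Sutton 2, Dunmore 6.
Exactly 4: Norham — 1 club.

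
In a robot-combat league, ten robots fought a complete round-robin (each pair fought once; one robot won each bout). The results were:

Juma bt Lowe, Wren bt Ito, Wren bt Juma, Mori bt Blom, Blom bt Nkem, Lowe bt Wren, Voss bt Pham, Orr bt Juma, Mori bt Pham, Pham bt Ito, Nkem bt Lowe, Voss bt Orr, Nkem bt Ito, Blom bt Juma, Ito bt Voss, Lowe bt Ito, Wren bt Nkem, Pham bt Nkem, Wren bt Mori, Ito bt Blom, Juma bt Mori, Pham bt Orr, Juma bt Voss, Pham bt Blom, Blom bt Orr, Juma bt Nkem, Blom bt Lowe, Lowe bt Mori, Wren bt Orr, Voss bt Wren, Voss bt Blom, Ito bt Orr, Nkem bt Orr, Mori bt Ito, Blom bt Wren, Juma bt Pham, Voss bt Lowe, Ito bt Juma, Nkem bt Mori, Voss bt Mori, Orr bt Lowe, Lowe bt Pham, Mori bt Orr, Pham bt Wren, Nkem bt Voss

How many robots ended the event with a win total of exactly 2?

Win totals: Ito 4, Lowe 4, Wren 5, Blom 5, Nkem 5, Pham 5, Orr 2, Mori 4, Juma 5, Voss 6.
Exactly 2: Orr — 1 robot.

1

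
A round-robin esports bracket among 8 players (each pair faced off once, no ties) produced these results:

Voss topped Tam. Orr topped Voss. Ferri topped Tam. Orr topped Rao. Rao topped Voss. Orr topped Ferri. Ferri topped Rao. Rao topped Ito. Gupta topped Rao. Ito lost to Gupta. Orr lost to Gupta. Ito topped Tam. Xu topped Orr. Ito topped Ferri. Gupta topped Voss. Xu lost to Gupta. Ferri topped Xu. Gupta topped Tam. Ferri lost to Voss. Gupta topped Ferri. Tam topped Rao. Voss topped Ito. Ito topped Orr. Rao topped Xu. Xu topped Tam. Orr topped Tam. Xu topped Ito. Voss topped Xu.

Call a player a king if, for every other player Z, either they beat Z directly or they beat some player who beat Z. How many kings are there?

1

Orr cannot reach Gupta in two steps.
Ito cannot reach Gupta in two steps.
Tam cannot reach Orr, Gupta, Ferri in two steps.
Voss cannot reach Gupta in two steps.
Xu cannot reach Gupta in two steps.
Gupta reaches everyone (king).
Ferri cannot reach Gupta in two steps.
Rao cannot reach Gupta in two steps.
Kings: Gupta — 1.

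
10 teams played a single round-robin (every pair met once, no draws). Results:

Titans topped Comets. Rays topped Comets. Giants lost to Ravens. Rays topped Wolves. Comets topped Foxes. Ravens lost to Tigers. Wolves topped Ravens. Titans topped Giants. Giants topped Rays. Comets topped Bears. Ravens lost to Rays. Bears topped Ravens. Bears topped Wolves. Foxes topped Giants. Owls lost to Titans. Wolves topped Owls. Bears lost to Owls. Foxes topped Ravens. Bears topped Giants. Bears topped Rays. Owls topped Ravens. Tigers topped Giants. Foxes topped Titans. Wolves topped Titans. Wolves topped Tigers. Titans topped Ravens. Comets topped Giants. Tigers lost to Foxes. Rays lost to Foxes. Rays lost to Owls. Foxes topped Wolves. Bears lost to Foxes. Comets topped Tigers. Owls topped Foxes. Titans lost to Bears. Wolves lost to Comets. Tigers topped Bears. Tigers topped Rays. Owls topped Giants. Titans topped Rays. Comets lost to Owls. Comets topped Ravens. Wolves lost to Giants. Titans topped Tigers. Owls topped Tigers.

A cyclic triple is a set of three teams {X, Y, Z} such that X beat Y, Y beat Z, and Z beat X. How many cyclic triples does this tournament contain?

22

Win totals: Foxes 7, Wolves 4, Rays 3, Tigers 4, Bears 5, Titans 6, Owls 7, Comets 6, Giants 2, Ravens 1.
A team with w wins dominates both others in C(w,2) triples; summing gives 21 + 6 + 3 + 6 + 10 + 15 + 21 + 15 + 1 + 0 = 98 transitive triples.
Total triples C(10,3) = 120, so cyclic triples = 120 − 98 = 22.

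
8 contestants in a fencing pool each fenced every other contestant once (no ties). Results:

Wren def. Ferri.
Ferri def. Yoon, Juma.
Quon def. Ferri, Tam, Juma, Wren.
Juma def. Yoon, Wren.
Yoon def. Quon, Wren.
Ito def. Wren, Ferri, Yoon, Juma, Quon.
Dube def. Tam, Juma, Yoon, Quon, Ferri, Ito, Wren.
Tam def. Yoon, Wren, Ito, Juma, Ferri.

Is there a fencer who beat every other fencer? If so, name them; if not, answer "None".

Dube has 7 wins out of 7 opponents — a perfect record.

Dube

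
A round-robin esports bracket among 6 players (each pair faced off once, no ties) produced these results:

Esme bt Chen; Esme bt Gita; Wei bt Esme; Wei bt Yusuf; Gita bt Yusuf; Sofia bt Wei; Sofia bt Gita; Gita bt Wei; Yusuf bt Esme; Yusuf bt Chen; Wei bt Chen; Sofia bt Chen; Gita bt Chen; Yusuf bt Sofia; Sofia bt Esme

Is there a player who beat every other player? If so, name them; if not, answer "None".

Highest win total is Sofia with 4 (out of 5 possible).
Sofia lost to Yusuf, so no player went undefeated.

None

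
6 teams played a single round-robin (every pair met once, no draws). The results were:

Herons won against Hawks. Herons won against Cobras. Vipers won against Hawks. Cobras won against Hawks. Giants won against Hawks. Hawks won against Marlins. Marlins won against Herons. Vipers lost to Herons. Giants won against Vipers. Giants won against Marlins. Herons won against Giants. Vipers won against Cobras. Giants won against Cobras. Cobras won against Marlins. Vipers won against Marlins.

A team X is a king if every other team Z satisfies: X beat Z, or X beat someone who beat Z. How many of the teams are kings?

Marlins reaches everyone (king).
Hawks cannot reach Cobras, Giants, Vipers in two steps.
Cobras cannot reach Giants, Vipers in two steps.
Herons reaches everyone (king).
Giants reaches everyone (king).
Vipers cannot reach Giants in two steps.
Kings: Marlins, Herons, Giants — 3.

3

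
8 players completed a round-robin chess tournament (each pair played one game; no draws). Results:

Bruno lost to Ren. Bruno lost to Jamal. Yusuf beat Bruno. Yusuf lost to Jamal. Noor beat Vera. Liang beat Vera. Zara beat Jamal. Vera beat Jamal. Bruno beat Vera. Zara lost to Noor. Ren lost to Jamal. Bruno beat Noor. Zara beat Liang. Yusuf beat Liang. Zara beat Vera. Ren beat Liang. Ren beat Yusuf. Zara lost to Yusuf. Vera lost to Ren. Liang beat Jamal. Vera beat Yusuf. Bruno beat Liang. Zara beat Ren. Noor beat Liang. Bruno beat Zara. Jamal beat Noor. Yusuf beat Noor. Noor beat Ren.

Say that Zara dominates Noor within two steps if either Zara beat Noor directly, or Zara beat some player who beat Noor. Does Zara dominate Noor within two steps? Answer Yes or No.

Zara did not beat Noor directly.
Zara beat Jamal, Ren, Liang, Vera. Of those, Jamal beat Noor.

Yes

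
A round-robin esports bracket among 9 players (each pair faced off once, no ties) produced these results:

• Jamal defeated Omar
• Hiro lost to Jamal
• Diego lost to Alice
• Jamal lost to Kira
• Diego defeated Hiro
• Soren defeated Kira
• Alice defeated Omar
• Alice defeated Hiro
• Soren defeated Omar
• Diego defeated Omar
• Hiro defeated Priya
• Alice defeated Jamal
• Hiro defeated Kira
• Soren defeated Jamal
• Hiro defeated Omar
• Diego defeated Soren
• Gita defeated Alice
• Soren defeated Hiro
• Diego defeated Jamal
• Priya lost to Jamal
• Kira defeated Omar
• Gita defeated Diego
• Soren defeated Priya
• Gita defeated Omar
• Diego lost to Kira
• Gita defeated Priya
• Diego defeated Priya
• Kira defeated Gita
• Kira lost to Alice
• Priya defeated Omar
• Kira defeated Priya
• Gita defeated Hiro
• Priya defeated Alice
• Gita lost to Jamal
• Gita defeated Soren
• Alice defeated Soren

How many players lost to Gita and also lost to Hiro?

2

Gita beat: Hiro, Diego, Priya, Omar, Soren, Alice.
Hiro beat: Kira, Priya, Omar.
Both beat: Priya, Omar — 2.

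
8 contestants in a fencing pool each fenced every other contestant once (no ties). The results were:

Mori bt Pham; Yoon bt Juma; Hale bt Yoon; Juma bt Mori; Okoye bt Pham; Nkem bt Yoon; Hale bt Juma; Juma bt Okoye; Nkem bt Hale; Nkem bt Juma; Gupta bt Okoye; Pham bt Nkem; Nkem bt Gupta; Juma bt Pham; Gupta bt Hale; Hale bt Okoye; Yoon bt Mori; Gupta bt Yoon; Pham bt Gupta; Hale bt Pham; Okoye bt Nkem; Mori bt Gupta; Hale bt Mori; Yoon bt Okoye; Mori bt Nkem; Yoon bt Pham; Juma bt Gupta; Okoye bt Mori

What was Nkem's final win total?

Nkem's results: beat Juma, Gupta, Yoon, Hale; lost to Pham, Okoye, Mori.
That is 4 wins.

4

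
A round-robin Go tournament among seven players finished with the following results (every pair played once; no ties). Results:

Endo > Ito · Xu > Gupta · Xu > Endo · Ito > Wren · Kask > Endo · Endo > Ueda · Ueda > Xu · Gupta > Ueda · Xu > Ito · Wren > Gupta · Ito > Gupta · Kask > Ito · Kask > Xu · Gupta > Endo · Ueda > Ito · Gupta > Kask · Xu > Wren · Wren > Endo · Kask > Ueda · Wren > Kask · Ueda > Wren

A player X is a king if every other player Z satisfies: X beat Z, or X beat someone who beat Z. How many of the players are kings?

Endo cannot reach Kask in two steps.
Wren reaches everyone (king).
Ueda reaches everyone (king).
Ito cannot reach Xu in two steps.
Gupta reaches everyone (king).
Xu reaches everyone (king).
Kask reaches everyone (king).
Kings: Wren, Ueda, Gupta, Xu, Kask — 5.

5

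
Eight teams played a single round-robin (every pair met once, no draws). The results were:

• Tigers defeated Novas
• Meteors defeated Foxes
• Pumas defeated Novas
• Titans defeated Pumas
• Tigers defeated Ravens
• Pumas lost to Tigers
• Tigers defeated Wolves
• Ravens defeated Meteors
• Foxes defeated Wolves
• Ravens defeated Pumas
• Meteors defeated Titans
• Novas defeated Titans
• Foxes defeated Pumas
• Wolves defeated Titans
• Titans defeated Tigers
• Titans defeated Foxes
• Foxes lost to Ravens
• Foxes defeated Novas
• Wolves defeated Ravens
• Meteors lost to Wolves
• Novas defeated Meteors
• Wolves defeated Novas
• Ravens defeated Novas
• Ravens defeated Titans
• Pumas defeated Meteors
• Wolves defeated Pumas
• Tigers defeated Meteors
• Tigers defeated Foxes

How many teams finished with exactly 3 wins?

Win totals: Tigers 6, Titans 3, Novas 2, Ravens 5, Foxes 3, Meteors 2, Wolves 5, Pumas 2.
Exactly 3: Titans, Foxes — 2 teams.

2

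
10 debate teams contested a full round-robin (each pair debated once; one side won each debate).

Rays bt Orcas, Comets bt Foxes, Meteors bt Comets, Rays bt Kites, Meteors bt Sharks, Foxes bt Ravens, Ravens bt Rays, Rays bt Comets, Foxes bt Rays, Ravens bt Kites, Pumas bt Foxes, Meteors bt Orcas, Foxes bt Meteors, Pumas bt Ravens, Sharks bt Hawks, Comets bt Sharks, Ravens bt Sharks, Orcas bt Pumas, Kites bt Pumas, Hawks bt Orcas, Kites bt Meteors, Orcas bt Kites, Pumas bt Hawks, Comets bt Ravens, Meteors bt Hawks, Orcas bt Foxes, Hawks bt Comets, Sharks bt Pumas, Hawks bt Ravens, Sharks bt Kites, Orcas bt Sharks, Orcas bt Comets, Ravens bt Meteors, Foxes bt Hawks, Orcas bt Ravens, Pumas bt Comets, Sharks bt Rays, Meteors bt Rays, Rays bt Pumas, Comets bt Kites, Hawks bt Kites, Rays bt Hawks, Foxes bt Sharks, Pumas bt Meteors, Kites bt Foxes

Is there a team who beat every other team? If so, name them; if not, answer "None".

None

Highest win total is Orcas with 6 (out of 9 possible).
Orcas lost to Rays, Meteors, Hawks, so no team went undefeated.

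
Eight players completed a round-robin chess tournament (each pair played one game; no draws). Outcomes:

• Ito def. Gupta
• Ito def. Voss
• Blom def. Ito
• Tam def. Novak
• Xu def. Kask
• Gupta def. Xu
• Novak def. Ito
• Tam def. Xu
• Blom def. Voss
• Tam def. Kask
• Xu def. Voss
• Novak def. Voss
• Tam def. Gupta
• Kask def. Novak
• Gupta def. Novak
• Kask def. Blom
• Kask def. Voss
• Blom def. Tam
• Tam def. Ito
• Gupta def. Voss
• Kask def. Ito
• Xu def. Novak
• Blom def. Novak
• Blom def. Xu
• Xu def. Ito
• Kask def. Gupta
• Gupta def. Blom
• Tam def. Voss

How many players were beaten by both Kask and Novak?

Kask beat: Blom, Ito, Voss, Gupta, Novak.
Novak beat: Ito, Voss.
Both beat: Ito, Voss — 2.

2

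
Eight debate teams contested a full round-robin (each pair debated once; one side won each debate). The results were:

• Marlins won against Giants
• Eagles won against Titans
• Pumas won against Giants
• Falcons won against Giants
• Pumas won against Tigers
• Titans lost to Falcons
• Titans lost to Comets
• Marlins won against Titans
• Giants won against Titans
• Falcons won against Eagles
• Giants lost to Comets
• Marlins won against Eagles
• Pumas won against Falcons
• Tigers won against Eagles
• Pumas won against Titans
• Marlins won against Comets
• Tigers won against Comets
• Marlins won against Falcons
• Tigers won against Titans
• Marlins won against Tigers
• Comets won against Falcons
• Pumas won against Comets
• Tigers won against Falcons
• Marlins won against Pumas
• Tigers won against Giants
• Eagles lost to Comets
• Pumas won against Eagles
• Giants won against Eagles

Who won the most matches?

Win totals: Falcons 3, Giants 2, Tigers 5, Marlins 7, Eagles 1, Comets 4, Titans 0, Pumas 6.
Marlins leads with 7 wins (next highest: 6).

Marlins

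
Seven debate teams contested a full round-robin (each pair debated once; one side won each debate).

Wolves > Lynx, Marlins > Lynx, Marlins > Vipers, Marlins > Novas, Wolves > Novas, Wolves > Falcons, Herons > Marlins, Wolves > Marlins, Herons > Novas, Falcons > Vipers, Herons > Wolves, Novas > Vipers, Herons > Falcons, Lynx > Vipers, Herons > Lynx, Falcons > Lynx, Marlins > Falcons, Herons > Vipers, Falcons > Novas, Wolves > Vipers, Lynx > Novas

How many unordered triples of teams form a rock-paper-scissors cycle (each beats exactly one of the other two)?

0

Win totals: Novas 1, Lynx 2, Falcons 3, Marlins 4, Wolves 5, Herons 6, Vipers 0.
A team with w wins dominates both others in C(w,2) triples; summing gives 0 + 1 + 3 + 6 + 10 + 15 + 0 = 35 transitive triples.
Total triples C(7,3) = 35, so cyclic triples = 35 − 35 = 0.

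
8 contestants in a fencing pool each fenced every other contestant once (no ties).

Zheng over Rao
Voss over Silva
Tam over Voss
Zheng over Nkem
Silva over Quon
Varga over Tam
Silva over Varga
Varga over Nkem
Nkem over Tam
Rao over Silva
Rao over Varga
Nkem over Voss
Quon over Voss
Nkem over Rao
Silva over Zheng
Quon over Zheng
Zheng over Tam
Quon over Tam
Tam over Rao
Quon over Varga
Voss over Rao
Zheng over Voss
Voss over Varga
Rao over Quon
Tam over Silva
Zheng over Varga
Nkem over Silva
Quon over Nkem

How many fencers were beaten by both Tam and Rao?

1

Tam beat: Rao, Voss, Silva.
Rao beat: Silva, Varga, Quon.
Both beat: Silva — 1.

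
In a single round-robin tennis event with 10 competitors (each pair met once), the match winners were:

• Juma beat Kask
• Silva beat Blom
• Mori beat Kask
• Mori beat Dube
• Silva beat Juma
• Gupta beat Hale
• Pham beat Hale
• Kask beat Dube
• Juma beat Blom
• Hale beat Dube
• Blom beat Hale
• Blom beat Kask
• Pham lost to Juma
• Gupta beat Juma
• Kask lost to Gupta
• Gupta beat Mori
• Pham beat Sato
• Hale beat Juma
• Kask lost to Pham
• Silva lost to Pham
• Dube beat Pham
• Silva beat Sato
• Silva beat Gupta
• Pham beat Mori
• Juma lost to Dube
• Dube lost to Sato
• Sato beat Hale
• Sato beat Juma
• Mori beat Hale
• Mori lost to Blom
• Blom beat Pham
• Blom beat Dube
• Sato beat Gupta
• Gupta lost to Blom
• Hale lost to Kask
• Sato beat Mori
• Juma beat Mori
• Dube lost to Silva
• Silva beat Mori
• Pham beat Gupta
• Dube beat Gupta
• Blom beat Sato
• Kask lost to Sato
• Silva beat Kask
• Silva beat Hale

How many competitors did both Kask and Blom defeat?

2

Kask beat: Dube, Hale.
Blom beat: Pham, Mori, Sato, Kask, Dube, Hale, Gupta.
Both beat: Dube, Hale — 2.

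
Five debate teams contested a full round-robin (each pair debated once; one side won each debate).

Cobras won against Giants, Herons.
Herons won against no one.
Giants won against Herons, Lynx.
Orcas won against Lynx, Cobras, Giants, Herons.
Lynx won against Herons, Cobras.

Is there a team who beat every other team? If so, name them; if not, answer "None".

Orcas has 4 wins out of 4 opponents — a perfect record.

Orcas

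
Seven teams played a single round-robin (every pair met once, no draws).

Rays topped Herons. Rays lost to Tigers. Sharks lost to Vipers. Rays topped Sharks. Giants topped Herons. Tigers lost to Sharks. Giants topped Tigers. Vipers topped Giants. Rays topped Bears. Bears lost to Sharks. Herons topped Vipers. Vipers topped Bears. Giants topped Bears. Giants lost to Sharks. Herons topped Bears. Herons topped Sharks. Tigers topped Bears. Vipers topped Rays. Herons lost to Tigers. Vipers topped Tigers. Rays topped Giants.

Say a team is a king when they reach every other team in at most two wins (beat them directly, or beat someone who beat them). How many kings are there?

5

Rays reaches everyone (king).
Tigers reaches everyone (king).
Sharks cannot reach Vipers in two steps.
Herons reaches everyone (king).
Bears cannot reach Rays, Tigers, Sharks, Herons, Giants, Vipers in two steps.
Giants reaches everyone (king).
Vipers reaches everyone (king).
Kings: Rays, Tigers, Herons, Giants, Vipers — 5.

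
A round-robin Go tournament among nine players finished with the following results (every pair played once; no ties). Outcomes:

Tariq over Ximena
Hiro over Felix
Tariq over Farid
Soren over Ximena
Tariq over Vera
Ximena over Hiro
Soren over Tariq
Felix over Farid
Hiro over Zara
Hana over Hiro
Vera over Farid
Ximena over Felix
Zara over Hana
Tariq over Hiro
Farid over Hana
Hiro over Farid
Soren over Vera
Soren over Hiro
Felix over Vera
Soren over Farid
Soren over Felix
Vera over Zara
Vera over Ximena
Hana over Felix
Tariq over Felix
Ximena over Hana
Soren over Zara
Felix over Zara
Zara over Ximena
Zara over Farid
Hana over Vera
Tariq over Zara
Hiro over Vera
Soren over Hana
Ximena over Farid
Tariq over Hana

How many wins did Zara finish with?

Zara's results: beat Ximena, Farid, Hana; lost to Vera, Soren, Tariq, Hiro, Felix.
That is 3 wins.

3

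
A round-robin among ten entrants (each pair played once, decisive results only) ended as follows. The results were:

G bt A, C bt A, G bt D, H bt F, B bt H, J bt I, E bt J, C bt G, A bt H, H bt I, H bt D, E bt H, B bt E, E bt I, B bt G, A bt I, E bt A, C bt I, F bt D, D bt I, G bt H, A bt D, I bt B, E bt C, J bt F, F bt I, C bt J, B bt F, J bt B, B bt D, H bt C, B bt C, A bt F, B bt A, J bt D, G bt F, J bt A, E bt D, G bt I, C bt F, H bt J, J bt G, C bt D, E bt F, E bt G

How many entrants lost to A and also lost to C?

3

A beat: D, F, H, I.
C beat: A, D, F, G, I, J.
Both beat: D, F, I — 3.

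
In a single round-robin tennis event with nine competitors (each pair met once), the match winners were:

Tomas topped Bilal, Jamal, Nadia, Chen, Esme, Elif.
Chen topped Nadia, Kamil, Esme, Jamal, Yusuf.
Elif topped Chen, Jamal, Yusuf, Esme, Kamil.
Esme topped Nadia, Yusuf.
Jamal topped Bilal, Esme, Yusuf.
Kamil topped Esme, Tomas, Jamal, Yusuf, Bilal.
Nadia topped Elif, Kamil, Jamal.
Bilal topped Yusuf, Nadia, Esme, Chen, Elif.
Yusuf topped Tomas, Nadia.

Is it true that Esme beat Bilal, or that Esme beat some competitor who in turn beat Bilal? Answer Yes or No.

Esme did not beat Bilal directly.
Esme beat Nadia, Yusuf, but each of them lost to Bilal. No two-step path.

No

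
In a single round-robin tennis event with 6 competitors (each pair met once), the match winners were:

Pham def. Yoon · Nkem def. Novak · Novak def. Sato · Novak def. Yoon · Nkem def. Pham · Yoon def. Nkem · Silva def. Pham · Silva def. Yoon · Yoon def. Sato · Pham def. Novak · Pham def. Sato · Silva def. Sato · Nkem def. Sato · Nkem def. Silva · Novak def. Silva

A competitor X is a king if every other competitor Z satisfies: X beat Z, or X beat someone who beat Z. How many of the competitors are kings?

5

Silva reaches everyone (king).
Yoon reaches everyone (king).
Novak reaches everyone (king).
Nkem reaches everyone (king).
Sato cannot reach Silva, Yoon, Novak, Nkem, Pham in two steps.
Pham reaches everyone (king).
Kings: Silva, Yoon, Novak, Nkem, Pham — 5.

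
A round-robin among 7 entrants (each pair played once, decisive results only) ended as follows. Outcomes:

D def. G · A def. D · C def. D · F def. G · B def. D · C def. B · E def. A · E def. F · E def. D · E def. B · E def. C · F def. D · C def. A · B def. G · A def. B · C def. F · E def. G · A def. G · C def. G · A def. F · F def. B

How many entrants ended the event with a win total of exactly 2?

Win totals: A 4, B 2, C 5, D 1, E 6, F 3, G 0.
Exactly 2: B — 1 entrant.

1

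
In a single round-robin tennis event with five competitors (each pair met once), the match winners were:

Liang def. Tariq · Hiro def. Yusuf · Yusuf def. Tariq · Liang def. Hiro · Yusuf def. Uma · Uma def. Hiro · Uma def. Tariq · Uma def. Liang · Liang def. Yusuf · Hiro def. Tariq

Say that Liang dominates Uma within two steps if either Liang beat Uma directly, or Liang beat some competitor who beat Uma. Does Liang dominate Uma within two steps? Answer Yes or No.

Liang did not beat Uma directly.
Liang beat Hiro, Tariq, Yusuf. Of those, Yusuf beat Uma.

Yes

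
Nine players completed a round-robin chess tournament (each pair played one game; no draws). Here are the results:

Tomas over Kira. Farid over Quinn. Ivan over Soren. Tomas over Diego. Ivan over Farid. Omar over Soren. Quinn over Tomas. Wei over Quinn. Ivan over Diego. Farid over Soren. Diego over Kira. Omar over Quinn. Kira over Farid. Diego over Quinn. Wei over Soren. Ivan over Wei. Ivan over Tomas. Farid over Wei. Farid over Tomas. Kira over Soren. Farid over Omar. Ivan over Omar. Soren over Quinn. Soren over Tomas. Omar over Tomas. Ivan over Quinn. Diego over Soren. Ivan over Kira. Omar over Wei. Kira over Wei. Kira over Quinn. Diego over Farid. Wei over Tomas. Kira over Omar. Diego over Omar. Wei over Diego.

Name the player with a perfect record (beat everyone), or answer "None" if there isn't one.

Ivan

Ivan has 8 wins out of 8 opponents — a perfect record.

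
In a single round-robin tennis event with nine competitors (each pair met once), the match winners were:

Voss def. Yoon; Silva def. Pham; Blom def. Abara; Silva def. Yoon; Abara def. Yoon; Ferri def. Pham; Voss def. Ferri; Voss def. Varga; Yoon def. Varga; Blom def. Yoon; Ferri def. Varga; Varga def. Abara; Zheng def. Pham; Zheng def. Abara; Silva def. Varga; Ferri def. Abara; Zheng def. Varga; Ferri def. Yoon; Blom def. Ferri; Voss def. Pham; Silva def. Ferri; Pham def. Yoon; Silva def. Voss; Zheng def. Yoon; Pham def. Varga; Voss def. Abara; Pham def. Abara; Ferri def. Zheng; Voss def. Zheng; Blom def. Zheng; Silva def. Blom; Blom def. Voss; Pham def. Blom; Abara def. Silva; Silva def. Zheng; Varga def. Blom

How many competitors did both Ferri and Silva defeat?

4

Ferri beat: Zheng, Abara, Varga, Yoon, Pham.
Silva beat: Blom, Zheng, Voss, Varga, Yoon, Pham, Ferri.
Both beat: Zheng, Varga, Yoon, Pham — 4.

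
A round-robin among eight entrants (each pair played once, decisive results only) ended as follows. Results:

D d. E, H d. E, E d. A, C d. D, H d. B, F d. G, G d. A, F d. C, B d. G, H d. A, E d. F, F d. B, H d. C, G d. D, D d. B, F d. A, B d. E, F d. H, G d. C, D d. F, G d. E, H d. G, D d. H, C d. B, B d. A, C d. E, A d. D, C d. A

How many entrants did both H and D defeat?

2

H beat: A, B, C, E, G.
D beat: B, E, F, H.
Both beat: B, E — 2.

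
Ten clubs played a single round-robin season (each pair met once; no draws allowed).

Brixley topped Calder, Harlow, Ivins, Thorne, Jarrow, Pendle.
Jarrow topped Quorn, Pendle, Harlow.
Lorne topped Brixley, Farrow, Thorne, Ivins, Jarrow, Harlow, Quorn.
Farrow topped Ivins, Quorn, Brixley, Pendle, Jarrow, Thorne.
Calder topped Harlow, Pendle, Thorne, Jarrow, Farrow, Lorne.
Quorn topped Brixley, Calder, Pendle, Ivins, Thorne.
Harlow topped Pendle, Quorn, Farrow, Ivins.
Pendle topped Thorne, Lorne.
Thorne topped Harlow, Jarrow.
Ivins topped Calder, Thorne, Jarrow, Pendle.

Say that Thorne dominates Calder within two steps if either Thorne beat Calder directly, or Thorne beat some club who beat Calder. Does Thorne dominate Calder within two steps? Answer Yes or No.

Thorne did not beat Calder directly.
Thorne beat Jarrow, Harlow, but each of them lost to Calder. No two-step path.

No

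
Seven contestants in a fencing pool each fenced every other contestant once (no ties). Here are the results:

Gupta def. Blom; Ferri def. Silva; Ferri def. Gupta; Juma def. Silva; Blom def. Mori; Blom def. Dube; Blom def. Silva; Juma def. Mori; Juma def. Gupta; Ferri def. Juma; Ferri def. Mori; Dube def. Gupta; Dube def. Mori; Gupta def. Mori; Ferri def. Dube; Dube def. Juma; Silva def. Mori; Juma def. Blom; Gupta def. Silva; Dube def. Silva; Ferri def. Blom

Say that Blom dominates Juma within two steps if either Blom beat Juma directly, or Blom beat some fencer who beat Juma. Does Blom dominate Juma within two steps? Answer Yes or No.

Blom did not beat Juma directly.
Blom beat Mori, Dube, Silva. Of those, Dube beat Juma.

Yes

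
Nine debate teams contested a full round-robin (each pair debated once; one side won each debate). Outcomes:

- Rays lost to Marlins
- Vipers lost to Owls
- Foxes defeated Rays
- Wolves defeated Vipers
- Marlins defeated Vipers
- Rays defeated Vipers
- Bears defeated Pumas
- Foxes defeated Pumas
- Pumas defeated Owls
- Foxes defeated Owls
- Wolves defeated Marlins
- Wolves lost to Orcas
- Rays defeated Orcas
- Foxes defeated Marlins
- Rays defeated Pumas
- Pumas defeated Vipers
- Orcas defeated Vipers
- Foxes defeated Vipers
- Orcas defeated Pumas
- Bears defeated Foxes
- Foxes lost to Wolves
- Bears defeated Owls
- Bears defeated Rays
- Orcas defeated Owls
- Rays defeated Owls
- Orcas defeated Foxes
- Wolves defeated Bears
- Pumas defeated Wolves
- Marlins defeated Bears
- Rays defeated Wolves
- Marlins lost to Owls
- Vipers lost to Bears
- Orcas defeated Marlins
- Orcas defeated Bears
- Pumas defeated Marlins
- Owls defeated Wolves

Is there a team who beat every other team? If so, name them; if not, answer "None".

Highest win total is Orcas with 7 (out of 8 possible).
Orcas lost to Rays, so no team went undefeated.

None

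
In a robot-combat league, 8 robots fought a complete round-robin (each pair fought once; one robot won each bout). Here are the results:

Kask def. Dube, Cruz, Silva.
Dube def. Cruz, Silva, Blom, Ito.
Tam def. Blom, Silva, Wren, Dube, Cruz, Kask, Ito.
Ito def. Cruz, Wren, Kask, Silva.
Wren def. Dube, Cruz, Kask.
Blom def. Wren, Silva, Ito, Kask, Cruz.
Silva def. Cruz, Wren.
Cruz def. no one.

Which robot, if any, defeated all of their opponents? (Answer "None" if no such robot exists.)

Tam

Tam has 7 wins out of 7 opponents — a perfect record.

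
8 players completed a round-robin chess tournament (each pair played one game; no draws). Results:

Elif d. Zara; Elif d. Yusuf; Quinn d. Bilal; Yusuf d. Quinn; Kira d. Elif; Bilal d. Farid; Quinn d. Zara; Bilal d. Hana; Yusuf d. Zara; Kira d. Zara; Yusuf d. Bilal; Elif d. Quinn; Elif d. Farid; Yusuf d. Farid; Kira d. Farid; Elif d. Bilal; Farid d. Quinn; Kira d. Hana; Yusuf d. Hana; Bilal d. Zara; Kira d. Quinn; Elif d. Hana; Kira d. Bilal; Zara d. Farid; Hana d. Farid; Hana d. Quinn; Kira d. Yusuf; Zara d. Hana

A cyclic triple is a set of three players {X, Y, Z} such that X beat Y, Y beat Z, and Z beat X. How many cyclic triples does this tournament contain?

Win totals: Kira 7, Quinn 2, Zara 2, Bilal 3, Hana 2, Yusuf 5, Farid 1, Elif 6.
A player with w wins dominates both others in C(w,2) triples; summing gives 21 + 1 + 1 + 3 + 1 + 10 + 0 + 15 = 52 transitive triples.
Total triples C(8,3) = 56, so cyclic triples = 56 − 52 = 4.

4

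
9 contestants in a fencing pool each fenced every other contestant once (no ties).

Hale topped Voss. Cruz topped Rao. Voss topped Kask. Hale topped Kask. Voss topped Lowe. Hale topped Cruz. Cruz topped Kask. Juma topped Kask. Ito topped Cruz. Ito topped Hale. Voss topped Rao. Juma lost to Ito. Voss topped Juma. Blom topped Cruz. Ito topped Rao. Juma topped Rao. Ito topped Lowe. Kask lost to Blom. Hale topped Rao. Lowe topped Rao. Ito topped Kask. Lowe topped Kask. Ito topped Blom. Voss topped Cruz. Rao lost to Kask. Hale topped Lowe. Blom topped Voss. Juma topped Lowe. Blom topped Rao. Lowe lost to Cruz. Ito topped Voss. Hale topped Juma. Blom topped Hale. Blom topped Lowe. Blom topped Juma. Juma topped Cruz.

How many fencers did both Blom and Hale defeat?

Blom beat: Lowe, Cruz, Juma, Kask, Voss, Hale, Rao.
Hale beat: Lowe, Cruz, Juma, Kask, Voss, Rao.
Both beat: Lowe, Cruz, Juma, Kask, Voss, Rao — 6.

6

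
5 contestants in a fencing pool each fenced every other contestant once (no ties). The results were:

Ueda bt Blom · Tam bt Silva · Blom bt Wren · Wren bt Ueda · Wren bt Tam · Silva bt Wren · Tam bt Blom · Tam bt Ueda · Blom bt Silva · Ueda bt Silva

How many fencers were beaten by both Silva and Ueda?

0

Silva beat: Wren.
Ueda beat: Blom, Silva.
No one was beaten by both.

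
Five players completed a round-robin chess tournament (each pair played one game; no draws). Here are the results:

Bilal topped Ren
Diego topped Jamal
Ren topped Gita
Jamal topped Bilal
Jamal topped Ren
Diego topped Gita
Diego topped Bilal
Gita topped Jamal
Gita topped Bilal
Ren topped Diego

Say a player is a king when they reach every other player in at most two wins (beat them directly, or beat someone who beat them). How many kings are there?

3

Gita cannot reach Diego in two steps.
Bilal cannot reach Jamal in two steps.
Diego reaches everyone (king).
Ren reaches everyone (king).
Jamal reaches everyone (king).
Kings: Diego, Ren, Jamal — 3.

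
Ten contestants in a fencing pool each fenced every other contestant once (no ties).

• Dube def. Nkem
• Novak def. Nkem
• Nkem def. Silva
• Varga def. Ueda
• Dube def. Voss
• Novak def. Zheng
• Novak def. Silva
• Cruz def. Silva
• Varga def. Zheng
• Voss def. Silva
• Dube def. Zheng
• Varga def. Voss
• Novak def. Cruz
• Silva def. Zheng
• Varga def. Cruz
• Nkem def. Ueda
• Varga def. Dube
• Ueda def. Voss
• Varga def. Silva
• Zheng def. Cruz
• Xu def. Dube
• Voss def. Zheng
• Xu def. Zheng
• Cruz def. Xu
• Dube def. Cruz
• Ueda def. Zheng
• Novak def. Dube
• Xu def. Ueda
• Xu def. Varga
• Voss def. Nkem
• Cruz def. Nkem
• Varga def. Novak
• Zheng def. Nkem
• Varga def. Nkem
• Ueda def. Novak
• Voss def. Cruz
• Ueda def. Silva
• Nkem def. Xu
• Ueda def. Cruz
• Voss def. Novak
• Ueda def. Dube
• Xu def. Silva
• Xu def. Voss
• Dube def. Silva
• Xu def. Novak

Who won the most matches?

Win totals: Ueda 6, Novak 5, Xu 7, Zheng 2, Silva 1, Voss 5, Nkem 3, Dube 5, Varga 8, Cruz 3.
Varga leads with 8 wins (next highest: 7).

Varga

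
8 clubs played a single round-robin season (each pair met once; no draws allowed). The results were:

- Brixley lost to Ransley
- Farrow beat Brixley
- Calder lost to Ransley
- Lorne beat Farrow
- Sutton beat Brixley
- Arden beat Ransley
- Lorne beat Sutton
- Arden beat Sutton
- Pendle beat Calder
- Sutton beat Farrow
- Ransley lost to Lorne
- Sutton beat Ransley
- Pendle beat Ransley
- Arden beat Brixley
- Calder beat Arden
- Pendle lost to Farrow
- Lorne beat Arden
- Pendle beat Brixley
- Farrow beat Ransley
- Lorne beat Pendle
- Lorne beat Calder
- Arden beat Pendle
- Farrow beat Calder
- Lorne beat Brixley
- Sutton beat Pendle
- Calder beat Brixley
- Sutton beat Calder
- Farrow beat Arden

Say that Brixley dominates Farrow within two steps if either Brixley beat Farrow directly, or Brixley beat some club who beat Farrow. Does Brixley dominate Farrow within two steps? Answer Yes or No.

No

Brixley did not beat Farrow directly.
Brixley beat no one, so there is no intermediate club.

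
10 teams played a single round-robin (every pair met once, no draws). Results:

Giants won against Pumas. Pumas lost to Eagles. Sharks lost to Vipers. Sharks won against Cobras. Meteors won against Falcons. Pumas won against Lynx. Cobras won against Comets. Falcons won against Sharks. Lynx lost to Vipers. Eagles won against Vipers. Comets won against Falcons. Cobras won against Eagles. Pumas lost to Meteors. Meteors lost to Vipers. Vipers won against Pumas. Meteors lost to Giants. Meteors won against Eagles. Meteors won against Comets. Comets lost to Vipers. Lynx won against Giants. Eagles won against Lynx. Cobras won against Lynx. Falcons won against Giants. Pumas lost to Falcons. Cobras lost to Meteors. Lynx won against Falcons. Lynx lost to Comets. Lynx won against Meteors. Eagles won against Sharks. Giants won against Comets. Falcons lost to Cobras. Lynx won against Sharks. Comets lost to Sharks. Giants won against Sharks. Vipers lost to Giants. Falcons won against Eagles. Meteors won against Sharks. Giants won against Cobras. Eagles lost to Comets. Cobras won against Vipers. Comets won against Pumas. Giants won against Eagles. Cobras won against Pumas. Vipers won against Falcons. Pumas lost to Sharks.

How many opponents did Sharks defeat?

Sharks' results: beat Cobras, Pumas, Comets; lost to Giants, Lynx, Vipers, Eagles, Meteors, Falcons.
That is 3 wins.

3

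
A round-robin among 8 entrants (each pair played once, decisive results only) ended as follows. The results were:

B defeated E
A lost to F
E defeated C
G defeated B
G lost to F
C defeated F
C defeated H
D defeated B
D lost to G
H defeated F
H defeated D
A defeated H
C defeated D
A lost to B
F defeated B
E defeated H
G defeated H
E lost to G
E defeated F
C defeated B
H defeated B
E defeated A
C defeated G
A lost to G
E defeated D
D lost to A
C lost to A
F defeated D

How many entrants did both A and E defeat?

A beat: C, D, H.
E beat: A, C, D, F, H.
Both beat: C, D, H — 3.

3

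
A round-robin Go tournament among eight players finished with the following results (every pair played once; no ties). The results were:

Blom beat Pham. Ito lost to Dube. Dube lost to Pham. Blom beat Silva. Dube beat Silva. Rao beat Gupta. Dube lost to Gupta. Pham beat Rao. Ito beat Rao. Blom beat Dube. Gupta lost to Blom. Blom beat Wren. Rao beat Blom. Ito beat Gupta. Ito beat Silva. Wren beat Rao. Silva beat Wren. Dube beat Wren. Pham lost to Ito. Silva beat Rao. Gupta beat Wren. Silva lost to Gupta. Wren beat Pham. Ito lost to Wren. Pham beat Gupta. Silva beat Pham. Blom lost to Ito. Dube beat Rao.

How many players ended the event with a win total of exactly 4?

Win totals: Rao 2, Pham 3, Ito 5, Dube 4, Wren 3, Blom 5, Gupta 3, Silva 3.
Exactly 4: Dube — 1 player.

1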